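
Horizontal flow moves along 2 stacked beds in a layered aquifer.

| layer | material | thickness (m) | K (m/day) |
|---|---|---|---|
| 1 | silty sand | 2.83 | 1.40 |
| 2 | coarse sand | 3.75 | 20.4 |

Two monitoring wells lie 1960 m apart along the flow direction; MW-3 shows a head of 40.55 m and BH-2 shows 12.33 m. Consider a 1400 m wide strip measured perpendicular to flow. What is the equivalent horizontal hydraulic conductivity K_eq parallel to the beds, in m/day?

Flow is parallel to layering, so each bed carries its own Darcy discharge and the transmissivities add.
Σ(K_i·b_i) = 1.40×2.83 + 20.4×3.75 = 80.46 m²/day.
Total thickness b = 6.580 m, so K_eq = Σ(K_i·b_i)/b = 12.23 m/day.

12.2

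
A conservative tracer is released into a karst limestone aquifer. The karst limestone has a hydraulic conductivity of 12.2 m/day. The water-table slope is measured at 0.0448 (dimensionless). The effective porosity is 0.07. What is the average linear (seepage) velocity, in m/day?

7.81

Hydraulic gradient i = 0.0448.
Darcy flux q = K · i = 12.20 × 0.04480 = 0.5466 m/day.
Seepage velocity v = q / n_e = 0.5466 / 0.07 = 7.808 m/day.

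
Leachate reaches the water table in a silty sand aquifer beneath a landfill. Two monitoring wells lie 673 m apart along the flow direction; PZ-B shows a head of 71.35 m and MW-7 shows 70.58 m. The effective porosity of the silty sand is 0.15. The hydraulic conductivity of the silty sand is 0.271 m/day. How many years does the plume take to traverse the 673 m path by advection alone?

891

Hydraulic gradient i = (71.35 − 70.58) / 673 = 0.77 / 673 = 0.001144.
Darcy flux q = K · i = 0.2710 × 0.001144 = 0.0003101 m/day.
Seepage velocity v = q / n_e = 0.0003101 / 0.15 = 0.002067 m/day.
Travel time t = L / v = 673 / 0.002067 = 3.256e+05 days = 891.4 years.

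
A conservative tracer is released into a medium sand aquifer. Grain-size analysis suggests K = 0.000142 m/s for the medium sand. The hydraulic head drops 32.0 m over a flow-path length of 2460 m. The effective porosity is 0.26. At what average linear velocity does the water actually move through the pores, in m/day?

Convert K: 0.000142 m/s × 86400 = 12.27 m/day.
Hydraulic gradient i = Δh / L = 32.0 / 2460 = 0.01301.
Darcy flux q = K · i = 12.27 × 0.01301 = 0.1596 m/day.
Seepage velocity v = q / n_e = 0.1596 / 0.26 = 0.6138 m/day.

0.614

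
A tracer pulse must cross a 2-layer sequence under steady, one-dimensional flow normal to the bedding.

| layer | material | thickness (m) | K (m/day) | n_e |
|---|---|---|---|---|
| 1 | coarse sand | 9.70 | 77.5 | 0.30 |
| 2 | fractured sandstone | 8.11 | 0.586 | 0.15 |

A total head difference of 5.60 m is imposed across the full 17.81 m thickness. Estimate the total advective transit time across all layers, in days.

With flow normal to the layers, continuity requires the same specific discharge q through every layer.
Σ(b_i/K_i) = 9.70/77.5 + 8.11/0.586 = 13.96 d.
q = Δh / Σ(b_i/K_i) = 5.60 / 13.96 = 0.4010 m/day.
In each layer the seepage velocity is v_i = q/n_i, so the layer transit time is t_i = b_i·n_i / q:
  layer 1 (coarse sand): t_1 = 9.70 × 0.30 / 0.4010 = 7.257 d
  layer 2 (fractured sandstone): t_2 = 8.11 × 0.15 / 0.4010 = 3.034 d
Total t = Σ t_i = 10.29 days.

10.3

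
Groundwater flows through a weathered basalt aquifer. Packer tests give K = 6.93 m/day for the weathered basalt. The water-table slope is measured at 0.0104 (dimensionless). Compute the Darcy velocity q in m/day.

0.0721

Hydraulic gradient i = 0.0104.
Specific discharge q = K · i = 6.930 × 0.01040 = 0.07207 m/day.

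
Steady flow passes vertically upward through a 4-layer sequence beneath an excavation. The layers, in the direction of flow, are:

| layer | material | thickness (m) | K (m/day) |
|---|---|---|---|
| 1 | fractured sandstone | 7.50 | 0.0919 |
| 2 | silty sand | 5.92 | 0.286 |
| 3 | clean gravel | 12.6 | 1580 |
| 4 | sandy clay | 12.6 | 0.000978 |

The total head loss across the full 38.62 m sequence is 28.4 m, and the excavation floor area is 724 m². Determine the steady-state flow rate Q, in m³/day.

Flow is perpendicular to layering, so the layers act in series and the equivalent K is the thickness-weighted harmonic mean.
Total thickness L = 7.50 + 5.92 + 12.6 + 12.6 = 38.62 m.
Σ(b_i/K_i) = 7.50/0.0919 + 5.92/0.286 + 12.6/1580 + 12.6/0.000978 = 12986 d.
K_eq = L / Σ(b_i/K_i) = 38.62 / 12986 = 0.002974 m/day.
Q = K_eq · A · (Δh/L) = 0.002974 × 724 × (28.4/38.62) = 1.583 m³/day.

1.58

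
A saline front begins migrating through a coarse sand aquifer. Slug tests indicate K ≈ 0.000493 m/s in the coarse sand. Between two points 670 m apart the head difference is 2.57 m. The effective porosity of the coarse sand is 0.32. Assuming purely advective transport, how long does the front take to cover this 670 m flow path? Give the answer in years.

Convert K: 0.000493 m/s × 86400 = 42.60 m/day.
Hydraulic gradient i = Δh / L = 2.57 / 670 = 0.003836.
Darcy flux q = K · i = 42.60 × 0.003836 = 0.1634 m/day.
Seepage velocity v = q / n_e = 0.1634 / 0.32 = 0.5106 m/day.
Travel time t = L / v = 670 / 0.5106 = 1312 days = 3.593 years.

3.59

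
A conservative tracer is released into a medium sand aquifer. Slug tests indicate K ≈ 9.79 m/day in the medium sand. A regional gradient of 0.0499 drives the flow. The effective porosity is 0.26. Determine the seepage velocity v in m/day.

1.88

Hydraulic gradient i = 0.0499.
Darcy flux q = K · i = 9.790 × 0.04990 = 0.4885 m/day.
Seepage velocity v = q / n_e = 0.4885 / 0.26 = 1.879 m/day.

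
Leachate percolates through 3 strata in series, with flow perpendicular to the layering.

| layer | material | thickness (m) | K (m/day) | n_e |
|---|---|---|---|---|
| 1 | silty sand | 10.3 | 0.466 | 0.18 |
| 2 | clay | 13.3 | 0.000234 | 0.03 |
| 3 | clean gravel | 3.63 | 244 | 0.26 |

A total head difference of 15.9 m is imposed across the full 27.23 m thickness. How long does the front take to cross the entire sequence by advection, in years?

With flow normal to the layers, continuity requires the same specific discharge q through every layer.
Σ(b_i/K_i) = 10.3/0.466 + 13.3/0.000234 + 3.63/244 = 56860 d.
q = Δh / Σ(b_i/K_i) = 15.9 / 56860 = 0.0002796 m/day.
In each layer the seepage velocity is v_i = q/n_i, so the layer transit time is t_i = b_i·n_i / q:
  layer 1 (silty sand): t_1 = 10.3 × 0.18 / 0.0002796 = 6630 d
  layer 2 (clay): t_2 = 13.3 × 0.03 / 0.0002796 = 1427 d
  layer 3 (clean gravel): t_3 = 3.63 × 0.26 / 0.0002796 = 3375 d
Total t = Σ t_i = 11432 days = 31.30 years.

31.3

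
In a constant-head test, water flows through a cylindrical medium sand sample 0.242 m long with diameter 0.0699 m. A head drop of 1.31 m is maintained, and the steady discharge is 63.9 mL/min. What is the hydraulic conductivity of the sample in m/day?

Cross-sectional area A = π·(d/2)² = π × (0.0699/2)² = 0.003837 m².
Convert discharge: 63.9 mL/min = 1.065e-06 m³/s.
Darcy's law rearranged: K = Q·L / (A·Δh) = 1.065e-06 × 0.242 / (0.003837 × 1.31) = 5.127e-05 m/s = 4.430 m/day.

4.43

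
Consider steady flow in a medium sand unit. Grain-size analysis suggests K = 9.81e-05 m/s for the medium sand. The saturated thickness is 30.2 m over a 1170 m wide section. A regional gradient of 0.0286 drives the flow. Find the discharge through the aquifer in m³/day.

Convert K: 9.81e-05 m/s × 86400 = 8.476 m/day.
Cross-sectional area A = 1170 × 30.2 = 35334 m².
Hydraulic gradient i = 0.0286.
Darcy's law: Q = K · A · i = 8.476 × 35334 × 0.02860 = 8565 m³/day.

8570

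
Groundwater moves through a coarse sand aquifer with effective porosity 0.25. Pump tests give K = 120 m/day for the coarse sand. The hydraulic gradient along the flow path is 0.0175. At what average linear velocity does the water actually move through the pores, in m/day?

Hydraulic gradient i = 0.0175.
Darcy flux q = K · i = 120.0 × 0.01750 = 2.100 m/day.
Seepage velocity v = q / n_e = 2.100 / 0.25 = 8.400 m/day.

8.40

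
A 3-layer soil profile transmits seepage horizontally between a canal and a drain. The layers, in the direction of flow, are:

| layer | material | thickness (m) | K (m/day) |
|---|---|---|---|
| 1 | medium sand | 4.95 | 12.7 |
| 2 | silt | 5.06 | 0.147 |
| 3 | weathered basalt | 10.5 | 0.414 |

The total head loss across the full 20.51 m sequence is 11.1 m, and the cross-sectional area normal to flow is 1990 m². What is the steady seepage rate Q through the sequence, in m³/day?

Flow is perpendicular to layering, so the layers act in series and the equivalent K is the thickness-weighted harmonic mean.
Total thickness L = 4.95 + 5.06 + 10.5 = 20.51 m.
Σ(b_i/K_i) = 4.95/12.7 + 5.06/0.147 + 10.5/0.414 = 60.17 d.
K_eq = L / Σ(b_i/K_i) = 20.51 / 60.17 = 0.3408 m/day.
Q = K_eq · A · (Δh/L) = 0.3408 × 1990 × (11.1/20.51) = 367.1 m³/day.

367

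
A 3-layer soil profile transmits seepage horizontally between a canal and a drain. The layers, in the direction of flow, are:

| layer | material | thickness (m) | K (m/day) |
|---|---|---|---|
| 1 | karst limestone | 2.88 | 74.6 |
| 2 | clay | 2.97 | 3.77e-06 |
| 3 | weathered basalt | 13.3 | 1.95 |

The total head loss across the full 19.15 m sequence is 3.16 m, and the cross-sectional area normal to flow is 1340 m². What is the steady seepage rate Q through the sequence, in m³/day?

Flow is perpendicular to layering, so the layers act in series and the equivalent K is the thickness-weighted harmonic mean.
Total thickness L = 2.88 + 2.97 + 13.3 = 19.15 m.
Σ(b_i/K_i) = 2.88/74.6 + 2.97/3.77e-06 + 13.3/1.95 = 7.878e+05 d.
K_eq = L / Σ(b_i/K_i) = 19.15 / 7.878e+05 = 2.431e-05 m/day.
Q = K_eq · A · (Δh/L) = 2.431e-05 × 1340 × (3.16/19.15) = 0.005375 m³/day.

0.00537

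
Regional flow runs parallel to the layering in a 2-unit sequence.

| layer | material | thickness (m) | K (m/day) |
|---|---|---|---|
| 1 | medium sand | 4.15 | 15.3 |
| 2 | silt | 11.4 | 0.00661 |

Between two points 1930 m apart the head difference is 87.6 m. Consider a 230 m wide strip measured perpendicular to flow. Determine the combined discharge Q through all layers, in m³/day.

664

Flow is parallel to layering, so each bed carries its own Darcy discharge and the transmissivities add.
Σ(K_i·b_i) = 15.3×4.15 + 0.00661×11.4 = 63.57 m²/day.
Hydraulic gradient i = Δh / L = 87.6 / 1930 = 0.04539.
Q = Σ(K_i·b_i) · W · i = 63.57 × 230 × 0.04539 = 663.6 m³/day.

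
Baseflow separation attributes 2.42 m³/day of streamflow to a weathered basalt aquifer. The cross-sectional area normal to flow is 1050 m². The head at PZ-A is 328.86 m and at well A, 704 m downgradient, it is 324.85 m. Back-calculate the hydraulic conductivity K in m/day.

Hydraulic gradient i = (328.86 − 324.85) / 704 = 4.01 / 704 = 0.005696.
From Q = K·A·i, K = Q / (A·i) = 2.42 / (1050 × 0.005696) = 0.4046 m/day.

0.405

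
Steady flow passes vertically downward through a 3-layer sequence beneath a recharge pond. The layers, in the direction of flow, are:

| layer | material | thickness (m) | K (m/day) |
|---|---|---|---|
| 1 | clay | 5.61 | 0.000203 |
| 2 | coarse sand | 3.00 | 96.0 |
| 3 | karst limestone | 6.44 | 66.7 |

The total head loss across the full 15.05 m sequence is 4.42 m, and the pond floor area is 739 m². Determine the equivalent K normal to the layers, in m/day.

0.000545

Flow is perpendicular to layering, so the layers act in series and the equivalent K is the thickness-weighted harmonic mean.
Total thickness L = 5.61 + 3.00 + 6.44 = 15.05 m.
Σ(b_i/K_i) = 5.61/0.000203 + 3.00/96.0 + 6.44/66.7 = 27636 d.
K_eq = L / Σ(b_i/K_i) = 15.05 / 27636 = 0.0005446 m/day.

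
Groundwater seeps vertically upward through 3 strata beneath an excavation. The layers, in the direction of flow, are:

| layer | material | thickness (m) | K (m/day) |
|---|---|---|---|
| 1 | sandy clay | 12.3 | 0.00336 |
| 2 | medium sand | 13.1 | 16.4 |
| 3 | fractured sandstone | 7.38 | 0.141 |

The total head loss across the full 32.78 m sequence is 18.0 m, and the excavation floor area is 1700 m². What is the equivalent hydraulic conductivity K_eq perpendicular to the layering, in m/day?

0.00883

Flow is perpendicular to layering, so the layers act in series and the equivalent K is the thickness-weighted harmonic mean.
Total thickness L = 12.3 + 13.1 + 7.38 = 32.78 m.
Σ(b_i/K_i) = 12.3/0.00336 + 13.1/16.4 + 7.38/0.141 = 3714 d.
K_eq = L / Σ(b_i/K_i) = 32.78 / 3714 = 0.008826 m/day.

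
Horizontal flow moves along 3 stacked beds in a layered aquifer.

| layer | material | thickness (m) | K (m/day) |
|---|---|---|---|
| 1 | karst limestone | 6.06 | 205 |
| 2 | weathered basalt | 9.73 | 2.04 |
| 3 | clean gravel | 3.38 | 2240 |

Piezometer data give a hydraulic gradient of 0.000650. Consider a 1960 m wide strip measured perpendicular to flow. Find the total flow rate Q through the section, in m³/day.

Flow is parallel to layering, so each bed carries its own Darcy discharge and the transmissivities add.
Σ(K_i·b_i) = 205×6.06 + 2.04×9.73 + 2240×3.38 = 8833 m²/day.
Hydraulic gradient i = 0.000650.
Q = Σ(K_i·b_i) · W · i = 8833 × 1960 × 0.0006500 = 11254 m³/day.

11300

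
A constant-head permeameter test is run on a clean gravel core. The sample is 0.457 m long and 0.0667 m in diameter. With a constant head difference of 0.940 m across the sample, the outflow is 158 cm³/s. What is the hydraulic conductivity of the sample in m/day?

Cross-sectional area A = π·(d/2)² = π × (0.0667/2)² = 0.003494 m².
Convert discharge: 158 cm³/s = 0.0001580 m³/s.
Darcy's law rearranged: K = Q·L / (A·Δh) = 0.0001580 × 0.457 / (0.003494 × 0.940) = 0.02198 m/s = 1899 m/day.

1900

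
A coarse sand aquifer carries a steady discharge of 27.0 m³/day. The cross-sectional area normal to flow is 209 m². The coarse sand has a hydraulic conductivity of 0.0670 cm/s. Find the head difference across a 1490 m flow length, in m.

3.33

Convert K: 0.0670 cm/s × 864 = 57.89 m/day.
From Q = K·A·i, i = Q / (K·A) = 27.0 / (57.89 × 209.0) = 0.002232.
Head loss Δh = i · L = 0.002232 × 1490 = 3.325 m.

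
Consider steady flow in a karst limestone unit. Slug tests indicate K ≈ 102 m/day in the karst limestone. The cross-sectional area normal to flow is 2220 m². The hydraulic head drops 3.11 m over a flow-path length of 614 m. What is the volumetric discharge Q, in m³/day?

Hydraulic gradient i = Δh / L = 3.11 / 614 = 0.005065.
Darcy's law: Q = K · A · i = 102.0 × 2220 × 0.005065 = 1147 m³/day.

1150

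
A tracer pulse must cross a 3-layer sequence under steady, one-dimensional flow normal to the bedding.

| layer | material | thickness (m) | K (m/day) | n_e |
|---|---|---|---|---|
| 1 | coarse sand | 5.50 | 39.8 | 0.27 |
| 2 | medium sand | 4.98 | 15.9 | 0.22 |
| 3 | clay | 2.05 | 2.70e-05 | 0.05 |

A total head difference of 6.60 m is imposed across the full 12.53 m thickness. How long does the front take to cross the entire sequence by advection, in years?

With flow normal to the layers, continuity requires the same specific discharge q through every layer.
Σ(b_i/K_i) = 5.50/39.8 + 4.98/15.9 + 2.05/2.70e-05 = 75926 d.
q = Δh / Σ(b_i/K_i) = 6.60 / 75926 = 8.693e-05 m/day.
In each layer the seepage velocity is v_i = q/n_i, so the layer transit time is t_i = b_i·n_i / q:
  layer 1 (coarse sand): t_1 = 5.50 × 0.27 / 8.693e-05 = 17083 d
  layer 2 (medium sand): t_2 = 4.98 × 0.22 / 8.693e-05 = 12604 d
  layer 3 (clay): t_3 = 2.05 × 0.05 / 8.693e-05 = 1179 d
Total t = Σ t_i = 30866 days = 84.51 years.

84.5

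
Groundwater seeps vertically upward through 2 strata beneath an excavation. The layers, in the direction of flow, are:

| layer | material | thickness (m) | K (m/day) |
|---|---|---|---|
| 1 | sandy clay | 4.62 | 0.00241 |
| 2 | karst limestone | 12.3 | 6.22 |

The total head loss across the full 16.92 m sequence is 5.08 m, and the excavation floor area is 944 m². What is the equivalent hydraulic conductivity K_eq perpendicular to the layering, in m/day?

0.00882

Flow is perpendicular to layering, so the layers act in series and the equivalent K is the thickness-weighted harmonic mean.
Total thickness L = 4.62 + 12.3 = 16.92 m.
Σ(b_i/K_i) = 4.62/0.00241 + 12.3/6.22 = 1919 d.
K_eq = L / Σ(b_i/K_i) = 16.92 / 1919 = 0.008817 m/day.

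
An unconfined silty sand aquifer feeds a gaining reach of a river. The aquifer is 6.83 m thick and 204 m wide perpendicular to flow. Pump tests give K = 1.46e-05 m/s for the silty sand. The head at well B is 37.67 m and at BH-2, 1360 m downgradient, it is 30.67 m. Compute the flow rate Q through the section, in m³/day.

Convert K: 1.46e-05 m/s × 86400 = 1.261 m/day.
Cross-sectional area A = 204 × 6.83 = 1393 m².
Hydraulic gradient i = (37.67 − 30.67) / 1360 = 7 / 1360 = 0.005147.
Darcy's law: Q = K · A · i = 1.261 × 1393 × 0.005147 = 9.046 m³/day.

9.05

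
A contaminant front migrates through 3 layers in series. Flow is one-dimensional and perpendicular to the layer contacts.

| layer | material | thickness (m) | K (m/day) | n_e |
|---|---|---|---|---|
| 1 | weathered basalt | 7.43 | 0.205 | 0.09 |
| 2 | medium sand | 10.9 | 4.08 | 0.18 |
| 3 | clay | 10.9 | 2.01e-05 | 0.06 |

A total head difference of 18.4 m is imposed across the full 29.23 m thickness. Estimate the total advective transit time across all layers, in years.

With flow normal to the layers, continuity requires the same specific discharge q through every layer.
Σ(b_i/K_i) = 7.43/0.205 + 10.9/4.08 + 10.9/2.01e-05 = 5.423e+05 d.
q = Δh / Σ(b_i/K_i) = 18.4 / 5.423e+05 = 3.393e-05 m/day.
In each layer the seepage velocity is v_i = q/n_i, so the layer transit time is t_i = b_i·n_i / q:
  layer 1 (weathered basalt): t_1 = 7.43 × 0.09 / 3.393e-05 = 19709 d
  layer 2 (medium sand): t_2 = 10.9 × 0.18 / 3.393e-05 = 57829 d
  layer 3 (clay): t_3 = 10.9 × 0.06 / 3.393e-05 = 19276 d
Total t = Σ t_i = 96814 days = 265.1 years.

265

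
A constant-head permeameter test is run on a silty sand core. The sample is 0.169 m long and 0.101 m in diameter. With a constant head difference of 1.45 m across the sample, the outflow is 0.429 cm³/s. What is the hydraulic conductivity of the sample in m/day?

Cross-sectional area A = π·(d/2)² = π × (0.101/2)² = 0.008012 m².
Convert discharge: 0.429 cm³/s = 4.290e-07 m³/s.
Darcy's law rearranged: K = Q·L / (A·Δh) = 4.290e-07 × 0.169 / (0.008012 × 1.45) = 6.241e-06 m/s = 0.5392 m/day.

0.539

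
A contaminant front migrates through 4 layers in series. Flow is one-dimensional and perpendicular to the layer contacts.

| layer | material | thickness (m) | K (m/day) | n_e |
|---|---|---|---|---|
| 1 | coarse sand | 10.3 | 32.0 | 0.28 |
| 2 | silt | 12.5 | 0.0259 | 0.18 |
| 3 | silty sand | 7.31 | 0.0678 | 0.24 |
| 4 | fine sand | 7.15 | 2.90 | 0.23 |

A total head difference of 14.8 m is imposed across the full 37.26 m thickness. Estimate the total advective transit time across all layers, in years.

0.936

With flow normal to the layers, continuity requires the same specific discharge q through every layer.
Σ(b_i/K_i) = 10.3/32.0 + 12.5/0.0259 + 7.31/0.0678 + 7.15/2.90 = 593.2 d.
q = Δh / Σ(b_i/K_i) = 14.8 / 593.2 = 0.02495 m/day.
In each layer the seepage velocity is v_i = q/n_i, so the layer transit time is t_i = b_i·n_i / q:
  layer 1 (coarse sand): t_1 = 10.3 × 0.28 / 0.02495 = 115.6 d
  layer 2 (silt): t_2 = 12.5 × 0.18 / 0.02495 = 90.19 d
  layer 3 (silty sand): t_3 = 7.31 × 0.24 / 0.02495 = 70.32 d
  layer 4 (fine sand): t_4 = 7.15 × 0.23 / 0.02495 = 65.92 d
Total t = Σ t_i = 342.0 days = 0.9364 years.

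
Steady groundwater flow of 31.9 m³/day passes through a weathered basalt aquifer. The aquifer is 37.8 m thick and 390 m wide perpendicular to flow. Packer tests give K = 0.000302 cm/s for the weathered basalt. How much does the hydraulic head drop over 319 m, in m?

2.65

Convert K: 0.000302 cm/s × 864 = 0.2609 m/day.
Cross-sectional area A = 390 × 37.8 = 14742 m².
From Q = K·A·i, i = Q / (K·A) = 31.9 / (0.2609 × 14742) = 0.008293.
Head loss Δh = i · L = 0.008293 × 319 = 2.645 m.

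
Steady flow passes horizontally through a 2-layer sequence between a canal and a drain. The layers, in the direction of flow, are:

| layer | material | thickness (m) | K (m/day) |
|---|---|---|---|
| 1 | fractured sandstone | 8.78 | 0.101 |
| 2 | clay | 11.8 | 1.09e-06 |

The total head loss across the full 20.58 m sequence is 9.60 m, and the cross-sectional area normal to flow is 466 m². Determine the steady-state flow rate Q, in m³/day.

0.000413

Flow is perpendicular to layering, so the layers act in series and the equivalent K is the thickness-weighted harmonic mean.
Total thickness L = 8.78 + 11.8 = 20.58 m.
Σ(b_i/K_i) = 8.78/0.101 + 11.8/1.09e-06 = 1.083e+07 d.
K_eq = L / Σ(b_i/K_i) = 20.58 / 1.083e+07 = 1.901e-06 m/day.
Q = K_eq · A · (Δh/L) = 1.901e-06 × 466 × (9.60/20.58) = 0.0004132 m³/day.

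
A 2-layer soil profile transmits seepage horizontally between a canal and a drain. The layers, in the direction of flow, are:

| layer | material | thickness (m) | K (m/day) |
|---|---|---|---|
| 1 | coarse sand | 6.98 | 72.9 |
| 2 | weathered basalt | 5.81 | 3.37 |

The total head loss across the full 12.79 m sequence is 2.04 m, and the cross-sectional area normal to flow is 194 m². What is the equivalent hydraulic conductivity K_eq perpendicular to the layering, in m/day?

Flow is perpendicular to layering, so the layers act in series and the equivalent K is the thickness-weighted harmonic mean.
Total thickness L = 6.98 + 5.81 = 12.79 m.
Σ(b_i/K_i) = 6.98/72.9 + 5.81/3.37 = 1.820 d.
K_eq = L / Σ(b_i/K_i) = 12.79 / 1.820 = 7.028 m/day.

7.03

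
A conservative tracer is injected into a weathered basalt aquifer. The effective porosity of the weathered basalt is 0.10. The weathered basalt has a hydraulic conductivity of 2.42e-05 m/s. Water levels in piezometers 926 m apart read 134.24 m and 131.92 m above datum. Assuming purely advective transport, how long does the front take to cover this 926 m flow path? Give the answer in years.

48.4

Convert K: 2.42e-05 m/s × 86400 = 2.091 m/day.
Hydraulic gradient i = (134.24 − 131.92) / 926 = 2.32 / 926 = 0.002505.
Darcy flux q = K · i = 2.091 × 0.002505 = 0.005238 m/day.
Seepage velocity v = q / n_e = 0.005238 / 0.10 = 0.05238 m/day.
Travel time t = L / v = 926 / 0.05238 = 17677 days = 48.40 years.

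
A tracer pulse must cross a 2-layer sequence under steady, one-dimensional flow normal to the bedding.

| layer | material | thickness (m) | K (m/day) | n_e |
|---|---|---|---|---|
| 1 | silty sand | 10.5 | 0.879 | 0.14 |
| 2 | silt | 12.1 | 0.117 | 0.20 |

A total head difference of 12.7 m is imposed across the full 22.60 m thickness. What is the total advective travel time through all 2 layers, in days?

35.3

With flow normal to the layers, continuity requires the same specific discharge q through every layer.
Σ(b_i/K_i) = 10.5/0.879 + 12.1/0.117 = 115.4 d.
q = Δh / Σ(b_i/K_i) = 12.7 / 115.4 = 0.1101 m/day.
In each layer the seepage velocity is v_i = q/n_i, so the layer transit time is t_i = b_i·n_i / q:
  layer 1 (silty sand): t_1 = 10.5 × 0.14 / 0.1101 = 13.35 d
  layer 2 (silt): t_2 = 12.1 × 0.20 / 0.1101 = 21.98 d
Total t = Σ t_i = 35.34 days.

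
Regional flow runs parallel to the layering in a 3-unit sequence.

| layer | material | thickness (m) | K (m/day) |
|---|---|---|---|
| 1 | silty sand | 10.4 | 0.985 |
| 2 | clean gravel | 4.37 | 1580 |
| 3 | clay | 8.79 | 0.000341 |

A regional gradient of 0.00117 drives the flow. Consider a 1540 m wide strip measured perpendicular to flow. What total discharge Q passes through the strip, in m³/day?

12500

Flow is parallel to layering, so each bed carries its own Darcy discharge and the transmissivities add.
Σ(K_i·b_i) = 0.985×10.4 + 1580×4.37 + 0.000341×8.79 = 6915 m²/day.
Hydraulic gradient i = 0.00117.
Q = Σ(K_i·b_i) · W · i = 6915 × 1540 × 0.001170 = 12459 m³/day.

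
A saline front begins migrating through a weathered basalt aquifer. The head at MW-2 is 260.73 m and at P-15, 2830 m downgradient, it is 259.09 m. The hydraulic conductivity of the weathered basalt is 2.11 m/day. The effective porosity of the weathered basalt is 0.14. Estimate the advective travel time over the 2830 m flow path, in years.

887

Hydraulic gradient i = (260.73 − 259.09) / 2830 = 1.64 / 2830 = 0.0005795.
Darcy flux q = K · i = 2.110 × 0.0005795 = 0.001223 m/day.
Seepage velocity v = q / n_e = 0.001223 / 0.14 = 0.008734 m/day.
Travel time t = L / v = 2830 / 0.008734 = 3.240e+05 days = 887.1 years.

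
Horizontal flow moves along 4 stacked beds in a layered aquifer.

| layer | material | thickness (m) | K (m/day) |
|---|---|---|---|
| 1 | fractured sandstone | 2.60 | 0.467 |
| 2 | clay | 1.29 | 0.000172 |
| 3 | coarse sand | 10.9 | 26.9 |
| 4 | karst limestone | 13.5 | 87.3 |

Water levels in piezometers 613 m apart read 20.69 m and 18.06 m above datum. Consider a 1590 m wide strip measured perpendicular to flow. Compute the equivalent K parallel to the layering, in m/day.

52.1

Flow is parallel to layering, so each bed carries its own Darcy discharge and the transmissivities add.
Σ(K_i·b_i) = 0.467×2.60 + 0.000172×1.29 + 26.9×10.9 + 87.3×13.5 = 1473 m²/day.
Total thickness b = 28.29 m, so K_eq = Σ(K_i·b_i)/b = 52.07 m/day.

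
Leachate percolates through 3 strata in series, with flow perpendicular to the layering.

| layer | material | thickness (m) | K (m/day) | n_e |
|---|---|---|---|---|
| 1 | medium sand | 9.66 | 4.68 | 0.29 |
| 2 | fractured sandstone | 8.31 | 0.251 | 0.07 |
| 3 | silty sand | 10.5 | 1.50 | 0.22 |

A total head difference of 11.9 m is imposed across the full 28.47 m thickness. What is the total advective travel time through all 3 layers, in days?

20.2

With flow normal to the layers, continuity requires the same specific discharge q through every layer.
Σ(b_i/K_i) = 9.66/4.68 + 8.31/0.251 + 10.5/1.50 = 42.17 d.
q = Δh / Σ(b_i/K_i) = 11.9 / 42.17 = 0.2822 m/day.
In each layer the seepage velocity is v_i = q/n_i, so the layer transit time is t_i = b_i·n_i / q:
  layer 1 (medium sand): t_1 = 9.66 × 0.29 / 0.2822 = 9.928 d
  layer 2 (fractured sandstone): t_2 = 8.31 × 0.07 / 0.2822 = 2.061 d
  layer 3 (silty sand): t_3 = 10.5 × 0.22 / 0.2822 = 8.186 d
Total t = Σ t_i = 20.18 days.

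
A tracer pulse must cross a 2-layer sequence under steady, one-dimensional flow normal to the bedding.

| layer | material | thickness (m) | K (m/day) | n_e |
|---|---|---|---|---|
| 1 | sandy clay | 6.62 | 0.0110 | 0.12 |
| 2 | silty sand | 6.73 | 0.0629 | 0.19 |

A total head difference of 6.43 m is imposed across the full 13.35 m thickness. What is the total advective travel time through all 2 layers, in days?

With flow normal to the layers, continuity requires the same specific discharge q through every layer.
Σ(b_i/K_i) = 6.62/0.0110 + 6.73/0.0629 = 708.8 d.
q = Δh / Σ(b_i/K_i) = 6.43 / 708.8 = 0.009071 m/day.
In each layer the seepage velocity is v_i = q/n_i, so the layer transit time is t_i = b_i·n_i / q:
  layer 1 (sandy clay): t_1 = 6.62 × 0.12 / 0.009071 = 87.57 d
  layer 2 (silty sand): t_2 = 6.73 × 0.19 / 0.009071 = 141.0 d
Total t = Σ t_i = 228.5 days.

229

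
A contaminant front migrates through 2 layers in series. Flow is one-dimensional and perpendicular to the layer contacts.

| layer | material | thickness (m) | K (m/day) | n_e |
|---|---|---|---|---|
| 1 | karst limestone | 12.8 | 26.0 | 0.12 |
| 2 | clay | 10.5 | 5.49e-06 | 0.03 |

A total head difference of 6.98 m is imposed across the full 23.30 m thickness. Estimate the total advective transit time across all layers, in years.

With flow normal to the layers, continuity requires the same specific discharge q through every layer.
Σ(b_i/K_i) = 12.8/26.0 + 10.5/5.49e-06 = 1.913e+06 d.
q = Δh / Σ(b_i/K_i) = 6.98 / 1.913e+06 = 3.650e-06 m/day.
In each layer the seepage velocity is v_i = q/n_i, so the layer transit time is t_i = b_i·n_i / q:
  layer 1 (karst limestone): t_1 = 12.8 × 0.12 / 3.650e-06 = 4.209e+05 d
  layer 2 (clay): t_2 = 10.5 × 0.03 / 3.650e-06 = 86312 d
Total t = Σ t_i = 5.072e+05 days = 1389 years.

1390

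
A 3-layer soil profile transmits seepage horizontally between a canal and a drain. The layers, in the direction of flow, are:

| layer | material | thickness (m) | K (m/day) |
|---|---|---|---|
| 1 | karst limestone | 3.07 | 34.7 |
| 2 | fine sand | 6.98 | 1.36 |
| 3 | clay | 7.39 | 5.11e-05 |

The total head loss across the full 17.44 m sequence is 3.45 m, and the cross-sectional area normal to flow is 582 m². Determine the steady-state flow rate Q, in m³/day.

0.0139

Flow is perpendicular to layering, so the layers act in series and the equivalent K is the thickness-weighted harmonic mean.
Total thickness L = 3.07 + 6.98 + 7.39 = 17.44 m.
Σ(b_i/K_i) = 3.07/34.7 + 6.98/1.36 + 7.39/5.11e-05 = 1.446e+05 d.
K_eq = L / Σ(b_i/K_i) = 17.44 / 1.446e+05 = 0.0001206 m/day.
Q = K_eq · A · (Δh/L) = 0.0001206 × 582 × (3.45/17.44) = 0.01388 m³/day.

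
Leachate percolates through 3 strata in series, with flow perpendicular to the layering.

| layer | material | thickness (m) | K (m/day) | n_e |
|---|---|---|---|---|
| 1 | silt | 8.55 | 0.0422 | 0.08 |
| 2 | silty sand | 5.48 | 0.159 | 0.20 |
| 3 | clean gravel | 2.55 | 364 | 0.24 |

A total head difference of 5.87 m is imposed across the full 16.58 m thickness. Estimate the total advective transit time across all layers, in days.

96.6

With flow normal to the layers, continuity requires the same specific discharge q through every layer.
Σ(b_i/K_i) = 8.55/0.0422 + 5.48/0.159 + 2.55/364 = 237.1 d.
q = Δh / Σ(b_i/K_i) = 5.87 / 237.1 = 0.02476 m/day.
In each layer the seepage velocity is v_i = q/n_i, so the layer transit time is t_i = b_i·n_i / q:
  layer 1 (silt): t_1 = 8.55 × 0.08 / 0.02476 = 27.63 d
  layer 2 (silty sand): t_2 = 5.48 × 0.20 / 0.02476 = 44.27 d
  layer 3 (clean gravel): t_3 = 2.55 × 0.24 / 0.02476 = 24.72 d
Total t = Σ t_i = 96.61 days.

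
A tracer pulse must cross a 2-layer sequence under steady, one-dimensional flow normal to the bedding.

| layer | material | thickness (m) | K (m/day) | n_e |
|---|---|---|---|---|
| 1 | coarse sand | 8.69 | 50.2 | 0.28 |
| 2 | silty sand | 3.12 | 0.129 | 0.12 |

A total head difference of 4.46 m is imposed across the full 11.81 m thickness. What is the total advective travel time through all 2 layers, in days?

15.3

With flow normal to the layers, continuity requires the same specific discharge q through every layer.
Σ(b_i/K_i) = 8.69/50.2 + 3.12/0.129 = 24.36 d.
q = Δh / Σ(b_i/K_i) = 4.46 / 24.36 = 0.1831 m/day.
In each layer the seepage velocity is v_i = q/n_i, so the layer transit time is t_i = b_i·n_i / q:
  layer 1 (coarse sand): t_1 = 8.69 × 0.28 / 0.1831 = 13.29 d
  layer 2 (silty sand): t_2 = 3.12 × 0.12 / 0.1831 = 2.045 d
Total t = Σ t_i = 15.33 days.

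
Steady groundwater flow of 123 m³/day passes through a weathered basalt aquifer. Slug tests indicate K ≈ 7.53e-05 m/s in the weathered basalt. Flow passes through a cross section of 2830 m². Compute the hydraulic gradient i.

0.00668

Convert K: 7.53e-05 m/s × 86400 = 6.506 m/day.
From Q = K·A·i, i = Q / (K·A) = 123 / (6.506 × 2830) = 0.006681.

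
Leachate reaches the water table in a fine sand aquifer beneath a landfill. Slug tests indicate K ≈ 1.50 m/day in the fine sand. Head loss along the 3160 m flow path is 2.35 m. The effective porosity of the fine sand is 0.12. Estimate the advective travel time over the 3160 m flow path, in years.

Hydraulic gradient i = Δh / L = 2.35 / 3160 = 0.0007437.
Darcy flux q = K · i = 1.500 × 0.0007437 = 0.001116 m/day.
Seepage velocity v = q / n_e = 0.001116 / 0.12 = 0.009296 m/day.
Travel time t = L / v = 3160 / 0.009296 = 3.399e+05 days = 930.7 years.

931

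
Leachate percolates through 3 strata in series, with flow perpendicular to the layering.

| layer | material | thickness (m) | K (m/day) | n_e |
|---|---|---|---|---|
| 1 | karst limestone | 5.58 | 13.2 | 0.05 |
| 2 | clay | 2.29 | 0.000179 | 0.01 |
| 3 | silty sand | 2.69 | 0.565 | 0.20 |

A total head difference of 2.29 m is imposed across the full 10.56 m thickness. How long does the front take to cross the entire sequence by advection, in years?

12.9

With flow normal to the layers, continuity requires the same specific discharge q through every layer.
Σ(b_i/K_i) = 5.58/13.2 + 2.29/0.000179 + 2.69/0.565 = 12798 d.
q = Δh / Σ(b_i/K_i) = 2.29 / 12798 = 0.0001789 m/day.
In each layer the seepage velocity is v_i = q/n_i, so the layer transit time is t_i = b_i·n_i / q:
  layer 1 (karst limestone): t_1 = 5.58 × 0.05 / 0.0001789 = 1559 d
  layer 2 (clay): t_2 = 2.29 × 0.01 / 0.0001789 = 128.0 d
  layer 3 (silty sand): t_3 = 2.69 × 0.20 / 0.0001789 = 3007 d
Total t = Σ t_i = 4694 days = 12.85 years.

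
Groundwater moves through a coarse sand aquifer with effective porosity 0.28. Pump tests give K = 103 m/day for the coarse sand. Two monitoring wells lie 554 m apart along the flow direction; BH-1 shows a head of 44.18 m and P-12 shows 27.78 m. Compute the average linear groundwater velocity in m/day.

10.9

Hydraulic gradient i = (44.18 − 27.78) / 554 = 16.4 / 554 = 0.02960.
Darcy flux q = K · i = 103.0 × 0.02960 = 3.049 m/day.
Seepage velocity v = q / n_e = 3.049 / 0.28 = 10.89 m/day.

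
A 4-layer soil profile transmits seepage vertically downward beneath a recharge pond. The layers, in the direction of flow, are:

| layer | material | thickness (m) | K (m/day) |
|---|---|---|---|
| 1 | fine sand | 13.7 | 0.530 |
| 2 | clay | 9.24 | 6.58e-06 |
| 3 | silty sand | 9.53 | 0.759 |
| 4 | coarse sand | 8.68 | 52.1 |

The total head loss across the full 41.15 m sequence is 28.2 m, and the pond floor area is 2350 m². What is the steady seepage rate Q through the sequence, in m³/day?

Flow is perpendicular to layering, so the layers act in series and the equivalent K is the thickness-weighted harmonic mean.
Total thickness L = 13.7 + 9.24 + 9.53 + 8.68 = 41.15 m.
Σ(b_i/K_i) = 13.7/0.530 + 9.24/6.58e-06 + 9.53/0.759 + 8.68/52.1 = 1.404e+06 d.
K_eq = L / Σ(b_i/K_i) = 41.15 / 1.404e+06 = 2.930e-05 m/day.
Q = K_eq · A · (Δh/L) = 2.930e-05 × 2350 × (28.2/41.15) = 0.04719 m³/day.

0.0472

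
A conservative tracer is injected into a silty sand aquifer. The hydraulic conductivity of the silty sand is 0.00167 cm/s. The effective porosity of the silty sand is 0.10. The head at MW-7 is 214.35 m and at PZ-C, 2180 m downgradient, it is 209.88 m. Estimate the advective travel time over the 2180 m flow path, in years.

Convert K: 0.00167 cm/s × 864 = 1.443 m/day.
Hydraulic gradient i = (214.35 − 209.88) / 2180 = 4.47 / 2180 = 0.002050.
Darcy flux q = K · i = 1.443 × 0.002050 = 0.002959 m/day.
Seepage velocity v = q / n_e = 0.002959 / 0.10 = 0.02959 m/day.
Travel time t = L / v = 2180 / 0.02959 = 73684 days = 201.7 years.

202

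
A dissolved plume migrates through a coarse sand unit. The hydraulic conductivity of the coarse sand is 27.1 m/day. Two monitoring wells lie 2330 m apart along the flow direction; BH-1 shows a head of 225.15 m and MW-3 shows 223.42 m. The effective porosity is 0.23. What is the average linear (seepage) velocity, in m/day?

0.0875

Hydraulic gradient i = (225.15 − 223.42) / 2330 = 1.73 / 2330 = 0.0007425.
Darcy flux q = K · i = 27.10 × 0.0007425 = 0.02012 m/day.
Seepage velocity v = q / n_e = 0.02012 / 0.23 = 0.08748 m/day.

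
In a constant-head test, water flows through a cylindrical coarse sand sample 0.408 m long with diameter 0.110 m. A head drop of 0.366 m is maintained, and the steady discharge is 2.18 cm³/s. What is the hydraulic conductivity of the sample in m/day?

22.1

Cross-sectional area A = π·(d/2)² = π × (0.110/2)² = 0.009503 m².
Convert discharge: 2.18 cm³/s = 2.180e-06 m³/s.
Darcy's law rearranged: K = Q·L / (A·Δh) = 2.180e-06 × 0.408 / (0.009503 × 0.366) = 0.0002557 m/s = 22.09 m/day.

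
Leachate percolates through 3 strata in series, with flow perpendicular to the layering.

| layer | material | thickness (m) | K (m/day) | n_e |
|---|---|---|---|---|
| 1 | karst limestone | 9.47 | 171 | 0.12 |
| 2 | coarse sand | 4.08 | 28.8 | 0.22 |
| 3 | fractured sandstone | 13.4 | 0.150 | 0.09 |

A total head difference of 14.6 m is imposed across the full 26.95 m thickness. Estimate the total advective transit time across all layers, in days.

With flow normal to the layers, continuity requires the same specific discharge q through every layer.
Σ(b_i/K_i) = 9.47/171 + 4.08/28.8 + 13.4/0.150 = 89.53 d.
q = Δh / Σ(b_i/K_i) = 14.6 / 89.53 = 0.1631 m/day.
In each layer the seepage velocity is v_i = q/n_i, so the layer transit time is t_i = b_i·n_i / q:
  layer 1 (karst limestone): t_1 = 9.47 × 0.12 / 0.1631 = 6.969 d
  layer 2 (coarse sand): t_2 = 4.08 × 0.22 / 0.1631 = 5.504 d
  layer 3 (fractured sandstone): t_3 = 13.4 × 0.09 / 0.1631 = 7.395 d
Total t = Σ t_i = 19.87 days.

19.9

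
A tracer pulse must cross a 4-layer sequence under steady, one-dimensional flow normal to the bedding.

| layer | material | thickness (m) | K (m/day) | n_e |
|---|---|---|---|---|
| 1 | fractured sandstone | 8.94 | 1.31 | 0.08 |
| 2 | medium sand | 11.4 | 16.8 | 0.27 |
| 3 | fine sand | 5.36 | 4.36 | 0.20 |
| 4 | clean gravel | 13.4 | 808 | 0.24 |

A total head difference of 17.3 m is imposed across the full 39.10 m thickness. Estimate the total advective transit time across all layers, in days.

With flow normal to the layers, continuity requires the same specific discharge q through every layer.
Σ(b_i/K_i) = 8.94/1.31 + 11.4/16.8 + 5.36/4.36 + 13.4/808 = 8.749 d.
q = Δh / Σ(b_i/K_i) = 17.3 / 8.749 = 1.977 m/day.
In each layer the seepage velocity is v_i = q/n_i, so the layer transit time is t_i = b_i·n_i / q:
  layer 1 (fractured sandstone): t_1 = 8.94 × 0.08 / 1.977 = 0.3617 d
  layer 2 (medium sand): t_2 = 11.4 × 0.27 / 1.977 = 1.557 d
  layer 3 (fine sand): t_3 = 5.36 × 0.20 / 1.977 = 0.5421 d
  layer 4 (clean gravel): t_4 = 13.4 × 0.24 / 1.977 = 1.626 d
Total t = Σ t_i = 4.087 days.

4.09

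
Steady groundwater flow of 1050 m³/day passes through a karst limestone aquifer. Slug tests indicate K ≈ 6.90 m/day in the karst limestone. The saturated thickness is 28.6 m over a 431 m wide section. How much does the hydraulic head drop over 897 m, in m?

11.1

Cross-sectional area A = 431 × 28.6 = 12327 m².
From Q = K·A·i, i = Q / (K·A) = 1050 / (6.900 × 12327) = 0.01235.
Head loss Δh = i · L = 0.01235 × 897 = 11.07 m.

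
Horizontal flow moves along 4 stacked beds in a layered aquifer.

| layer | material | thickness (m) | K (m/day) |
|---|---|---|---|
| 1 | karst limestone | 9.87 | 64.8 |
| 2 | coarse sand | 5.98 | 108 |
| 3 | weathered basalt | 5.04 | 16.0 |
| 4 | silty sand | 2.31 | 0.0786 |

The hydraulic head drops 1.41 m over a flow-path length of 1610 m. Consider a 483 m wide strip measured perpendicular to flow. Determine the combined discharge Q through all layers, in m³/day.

Flow is parallel to layering, so each bed carries its own Darcy discharge and the transmissivities add.
Σ(K_i·b_i) = 64.8×9.87 + 108×5.98 + 16.0×5.04 + 0.0786×2.31 = 1366 m²/day.
Hydraulic gradient i = Δh / L = 1.41 / 1610 = 0.0008758.
Q = Σ(K_i·b_i) · W · i = 1366 × 483 × 0.0008758 = 577.9 m³/day.

578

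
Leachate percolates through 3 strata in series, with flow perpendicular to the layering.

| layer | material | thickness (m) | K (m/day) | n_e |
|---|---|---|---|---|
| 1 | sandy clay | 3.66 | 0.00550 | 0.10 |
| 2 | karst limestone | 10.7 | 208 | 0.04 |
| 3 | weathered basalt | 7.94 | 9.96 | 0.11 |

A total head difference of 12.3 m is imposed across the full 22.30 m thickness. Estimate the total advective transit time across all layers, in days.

With flow normal to the layers, continuity requires the same specific discharge q through every layer.
Σ(b_i/K_i) = 3.66/0.00550 + 10.7/208 + 7.94/9.96 = 666.3 d.
q = Δh / Σ(b_i/K_i) = 12.3 / 666.3 = 0.01846 m/day.
In each layer the seepage velocity is v_i = q/n_i, so the layer transit time is t_i = b_i·n_i / q:
  layer 1 (sandy clay): t_1 = 3.66 × 0.10 / 0.01846 = 19.83 d
  layer 2 (karst limestone): t_2 = 10.7 × 0.04 / 0.01846 = 23.19 d
  layer 3 (weathered basalt): t_3 = 7.94 × 0.11 / 0.01846 = 47.31 d
Total t = Σ t_i = 90.32 days.

90.3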